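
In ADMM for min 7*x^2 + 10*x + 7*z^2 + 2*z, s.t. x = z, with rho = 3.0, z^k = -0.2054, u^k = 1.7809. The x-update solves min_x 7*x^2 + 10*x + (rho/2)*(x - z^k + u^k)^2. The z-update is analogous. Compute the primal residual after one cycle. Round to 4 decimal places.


ADMM iteration with rho = 3.0, z^k = -0.2054, u^k = 1.7809
Step 1: x-update.
Minimize 7*x^2 + 10*x + (3.0/2)*(x + 0.2054 + 1.7809)^2
FOC: (2*7 + 3.0)*x = -10 + 3.0*(-0.2054 - 1.7809)
x^{k+1} = -0.9388
Step 2: z-update.
Minimize 7*z^2 + 2*z + (3.0/2)*(-0.9388 - z + 1.7809)^2
FOC: (2*7 + 3.0)*z = -2 + 3.0*(-0.9388 + 1.7809)
z^{k+1} = 0.031
Step 3: u-update.
u^{k+1} = 1.7809 - 0.9388 - 0.031 = 0.8112
Step 4: Primal residual = |-0.9388 - 0.031| = 0.9697


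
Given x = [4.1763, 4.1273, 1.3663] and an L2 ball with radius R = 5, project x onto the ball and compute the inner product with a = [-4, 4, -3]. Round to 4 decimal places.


Step 1: Compute ||x|| (intermediates to 6 decimals).
||x|| = sqrt(4.1763^2 + 4.1273^2 + 1.3663^2) = 6.028504
Step 2: Project.
Since ||x|| > R, scale = R/||x|| = 5/6.028504 = 0.829393, proj(x) = scale * x
proj(x) = [3.463794, 3.423154, 1.1332]
Step 3: Dot product.
a^T * proj(x) = -4*3.463794 + 4*3.423154 - 3*1.1332 = -3.5622


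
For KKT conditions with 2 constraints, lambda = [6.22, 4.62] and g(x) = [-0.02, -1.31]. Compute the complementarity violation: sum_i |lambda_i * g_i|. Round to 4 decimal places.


KKT complementary slackness check:
lambda_1 * g_1 = 6.22 * -0.02 = -0.1244
lambda_2 * g_2 = 4.62 * -1.31 = -6.0522
Total violation = 0.1244 + 6.0522 = 6.1766


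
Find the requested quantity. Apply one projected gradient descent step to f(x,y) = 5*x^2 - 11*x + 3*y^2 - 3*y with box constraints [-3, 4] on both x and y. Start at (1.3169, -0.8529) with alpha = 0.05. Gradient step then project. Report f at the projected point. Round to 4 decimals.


Step 1: Compute gradient at (1.3169, -0.8529).
grad_x = 2*5*1.3169 - 11 = 2.169
grad_y = 2*3*-0.8529 - 3 = -8.1174
Step 2: Gradient step.
x_raw = 1.3169 - 0.05*2.169 = 1.2085
y_raw = -0.8529 - 0.05*-8.1174 = -0.447
Step 3: Project onto [-3, 4].
x_proj = clip(1.2085) = 1.2085
y_proj = clip(-0.447) = -0.447
Step 4: Evaluate f.
f(1.2085, -0.447) = -4.0506


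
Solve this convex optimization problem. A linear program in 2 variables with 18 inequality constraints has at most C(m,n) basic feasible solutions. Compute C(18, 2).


Each vertex corresponds to some choice of n active constraints out of m, so the number of vertices is at most C(m, n) = m! / (n!(m-n)!).
m = 18, n = 2
Numerator: 18 * 17
Denominator: 2! = 2
C(18, 2) = 153


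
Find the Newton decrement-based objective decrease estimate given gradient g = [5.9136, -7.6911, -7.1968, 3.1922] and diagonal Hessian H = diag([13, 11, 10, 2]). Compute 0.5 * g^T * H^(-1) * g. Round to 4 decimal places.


Step 1: H is diagonal, so H^(-1) * g = [0.4549, -0.6992, -0.7197, 1.5961].
Step 2: g^T H^(-1) g = sum_i g_i^2 / H_ii
  = (5.9136)^2/13 + (-7.6911)^2/11 + (-7.1968)^2/10 + (3.1922)^2/2
  = 2.6901 + 5.3775 + 5.1794 + 5.0951 = 18.3421
Step 3: Objective decrease = 0.5 * g^T H^(-1) g = 9.171


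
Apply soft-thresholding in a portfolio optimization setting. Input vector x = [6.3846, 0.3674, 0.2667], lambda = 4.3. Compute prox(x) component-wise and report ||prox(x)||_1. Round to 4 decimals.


Soft-thresholding with lambda = 4.3:
prox(6.3846) = sign(6.3846)*max(|6.3846| - 4.3, 0) = 2.0846
prox(0.3674) = sign(0.3674)*max(|0.3674| - 4.3, 0) = 0.0
prox(0.2667) = sign(0.2667)*max(|0.2667| - 4.3, 0) = 0.0
prox(x) = [2.0846, 0.0, 0.0]
||prox(x)||_1 = 2.0846 + 0.0 + 0.0 = 2.0846


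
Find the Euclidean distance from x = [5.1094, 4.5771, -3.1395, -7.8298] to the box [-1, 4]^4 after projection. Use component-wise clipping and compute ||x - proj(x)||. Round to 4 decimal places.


Project each component onto [-1, 4].
clip(5.1094) = 4.0, clip(4.5771) = 4.0, clip(-3.1395) = -1.0, clip(-7.8298) = -1.0
Projection = [4.0, 4.0, -1.0, -1.0]
Squared diffs: [1.2308, 0.333, 4.5775, 46.6462]
Distance = sqrt(52.7875) = 7.2655


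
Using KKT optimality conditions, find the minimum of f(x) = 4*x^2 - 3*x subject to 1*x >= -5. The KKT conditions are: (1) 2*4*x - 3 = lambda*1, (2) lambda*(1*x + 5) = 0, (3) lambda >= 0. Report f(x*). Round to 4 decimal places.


Step 1: Try lambda = 0 (constraint inactive).
Stationarity: 2*4*x - 3 = 0
x* = 3/(2*4) = 0.375
Check constraint: 1*0.375 = 0.375 >= -5 -- satisfied.
Step 2: Compute optimal value.
f(x*) = 4*0.375^2 - 3*0.375 = -0.5625


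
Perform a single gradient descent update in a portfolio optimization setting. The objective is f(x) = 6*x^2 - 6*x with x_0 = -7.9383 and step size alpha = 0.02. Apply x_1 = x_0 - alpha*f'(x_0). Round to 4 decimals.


We compute the gradient at x_0 and apply the update.
f'(x) = 12*x - 6
f'(-7.9383) = 12*-7.9383 - 6 = -101.2596
x_1 = -7.9383 - 0.02*-101.2596 = -5.9131


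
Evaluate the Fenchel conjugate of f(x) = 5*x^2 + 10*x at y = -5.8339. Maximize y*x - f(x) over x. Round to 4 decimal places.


f*(y) = sup_x {y*x - a*x^2 - b*x} = sup_x {(y-b)*x - a*x^2}
FOC: (y - b) - 2a*x = 0 => x* = (y - b)/(2a)
x* = (-5.8339 - 10)/(2*5) = -1.5834
f*(-5.8339) = (y-b)^2/(4a) = (-5.8339 - 10)^2/(4*5)
= 250.7124/20 = 12.5356


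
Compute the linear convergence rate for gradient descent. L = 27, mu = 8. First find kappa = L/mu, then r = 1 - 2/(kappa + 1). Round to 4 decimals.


Step 1: Compute the condition number.
kappa = L/mu = 27/8 = 3.375
Step 2: Compute the convergence rate.
r = 1 - 2/(kappa + 1) = 1 - 2*mu/(L + mu) = (L - mu)/(L + mu) = 19/35 = 0.5429


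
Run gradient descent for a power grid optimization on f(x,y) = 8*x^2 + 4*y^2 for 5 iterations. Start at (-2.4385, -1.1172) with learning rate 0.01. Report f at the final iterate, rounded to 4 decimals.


Gradient descent on f(x,y) = 8*x^2 + 4*y^2.
Starting point: (-2.4385, -1.1172), alpha = 0.01
Step 1: grad_x = 2*8*-2.4385 = -39.016, grad_y = 2*4*-1.1172 = -8.9376
  x_1 = -2.4385 - 0.01*-39.016 = -2.0483
  y_1 = -1.1172 - 0.01*-8.9376 = -1.0278
Step 2: grad_x = 2*8*-2.0483 = -32.7734, grad_y = 2*4*-1.0278 = -8.2226
  x_2 = -2.0483 - 0.01*-32.7734 = -1.7206
  y_2 = -1.0278 - 0.01*-8.2226 = -0.9456
Step 3: grad_x = 2*8*-1.7206 = -27.5297, grad_y = 2*4*-0.9456 = -7.5648
  x_3 = -1.7206 - 0.01*-27.5297 = -1.4453
  y_3 = -0.9456 - 0.01*-7.5648 = -0.87
Step 4: grad_x = 2*8*-1.4453 = -23.1249, grad_y = 2*4*-0.87 = -6.9596
  x_4 = -1.4453 - 0.01*-23.1249 = -1.2141
  y_4 = -0.87 - 0.01*-6.9596 = -0.8004
Step 5: grad_x = 2*8*-1.2141 = -19.4249, grad_y = 2*4*-0.8004 = -6.4028
  x_5 = -1.2141 - 0.01*-19.4249 = -1.0198
  y_5 = -0.8004 - 0.01*-6.4028 = -0.7363
f(-1.0198, -0.7363) = 8*(-1.0198)^2 + 4*(-0.7363)^2 = 10.4888


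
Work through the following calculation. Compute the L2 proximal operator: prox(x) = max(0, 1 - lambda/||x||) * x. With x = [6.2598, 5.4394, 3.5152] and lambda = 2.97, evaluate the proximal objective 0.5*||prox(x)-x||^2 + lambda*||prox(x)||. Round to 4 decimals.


Step 1: Compute ||x||.
||x|| = 9.0072
Step 2: Compute scaling factor.
scale = max(0, 1 - 2.97/9.0072) = 0.6703
Step 3: prox(x) = [4.1957, 3.6458, 2.3561]
||prox(x)|| = 6.0372
Step 4: Proximal objective.
0.5*||prox-x||^2 = 4.4105
lambda*||prox|| = 17.9305
Total = 22.3408


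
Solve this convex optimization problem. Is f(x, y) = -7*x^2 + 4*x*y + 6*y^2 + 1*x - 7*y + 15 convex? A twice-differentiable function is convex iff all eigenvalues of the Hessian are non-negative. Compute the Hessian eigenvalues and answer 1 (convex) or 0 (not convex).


The Hessian of f(x,y) = -7*x^2 + 4*x*y + 6*y^2 + 1*x - 7*y + 15 is:
H = [[-14, 4], [4, 12]]
Trace = -14 + 12 = -2
Determinant = -14*12 - (4)^2 = -184
Discriminant = (-2)^2 - 4*-184 = 740.0
Eigenvalues: lambda_1 = -14.6015, lambda_2 = 12.6015
The function is not convex.

0


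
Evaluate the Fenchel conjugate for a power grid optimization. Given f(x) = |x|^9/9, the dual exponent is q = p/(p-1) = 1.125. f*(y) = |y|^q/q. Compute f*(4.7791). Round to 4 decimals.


The conjugate exponent q satisfies 1/p + 1/q = 1.
p = 9, so q = 9/(9 - 1) = 1.125
|y|^q = 4.7791^1.125 = 5.8112
f*(4.7791) = 5.8112 / 1.125 = 5.1655


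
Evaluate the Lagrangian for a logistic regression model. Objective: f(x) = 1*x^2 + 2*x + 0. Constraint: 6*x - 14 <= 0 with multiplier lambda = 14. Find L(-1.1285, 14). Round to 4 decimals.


Step 1: Evaluate f(x).
f(-1.1285) = 1*(-1.1285)^2 + 2*(-1.1285) + 0 = -0.9835
Step 2: Evaluate g(x).
g(-1.1285) = 6*-1.1285 - 14 = -20.771
Step 3: Compute Lagrangian.
L = -0.9835 + 14*-20.771 = -291.7775


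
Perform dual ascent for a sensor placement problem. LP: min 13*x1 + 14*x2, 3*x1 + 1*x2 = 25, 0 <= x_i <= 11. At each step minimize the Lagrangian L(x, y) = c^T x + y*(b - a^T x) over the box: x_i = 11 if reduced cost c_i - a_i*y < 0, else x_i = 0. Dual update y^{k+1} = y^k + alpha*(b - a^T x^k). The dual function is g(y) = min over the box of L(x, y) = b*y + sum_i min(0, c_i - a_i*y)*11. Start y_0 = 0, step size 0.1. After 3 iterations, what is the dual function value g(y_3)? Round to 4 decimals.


Dual ascent for LP: min 13*x1 + 14*x2, 3*x1 + 1*x2 = 25, 0 <= x_i <= 11
Step 1: y^k = 0.0, reduced costs: (13.0, 14.0)
  x^k = (0.0, 0.0), subgradient = b - a^T x = 25.0
  y^{k+1} = 0.0 + 0.1*25.0 = 2.5
Step 2: y^k = 2.5, reduced costs: (5.5, 11.5)
  x^k = (0.0, 0.0), subgradient = b - a^T x = 25.0
  y^{k+1} = 2.5 + 0.1*25.0 = 5.0
Step 3: y^k = 5.0, reduced costs: (-2.0, 9.0)
  x^k = (11.0, 0.0), subgradient = b - a^T x = -8.0
  y^{k+1} = 5.0 + 0.1*-8.0 = 4.2
Dual objective at y_3 = 4.2: reduced costs (0.4, 9.8), box minimizer x = (0.0, 0.0)
g(y_3) = b*y + (c1 - a1*y)*x1 + (c2 - a2*y)*x2 = 25*4.2 + 0.4*0.0 + 9.8*0.0 = 105.0 + 0.0 + 0.0 = 105.0


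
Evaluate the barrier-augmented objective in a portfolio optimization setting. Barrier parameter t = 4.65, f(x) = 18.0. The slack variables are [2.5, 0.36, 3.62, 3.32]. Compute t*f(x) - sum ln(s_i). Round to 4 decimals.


Step 1: Compute log-barrier.
ln values: [0.9163, -1.0217, 1.2865, 1.2]
phi = -(0.9163 - 1.0217 + 1.2865 + 1.2) = -2.3811
Step 2: Compute augmented objective.
t*f(x) = 4.65*18.0 = 83.7
Total = 83.7 - 2.3811 = 81.3189


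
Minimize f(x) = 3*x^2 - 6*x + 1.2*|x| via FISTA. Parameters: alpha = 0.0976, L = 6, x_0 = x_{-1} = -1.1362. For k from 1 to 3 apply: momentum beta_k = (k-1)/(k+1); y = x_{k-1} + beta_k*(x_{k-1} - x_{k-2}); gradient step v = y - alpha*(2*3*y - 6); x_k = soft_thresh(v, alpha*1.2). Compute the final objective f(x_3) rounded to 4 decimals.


FISTA on f(x) = 3*x^2 - 6*x + 1.2*|x|
L = 6, alpha = 0.0976
Iteration 1: beta = 0.0, y = -1.1362 + 0.0*(-1.1362 + 1.1362) = -1.1362
  grad(y) = -12.8172, v = y - alpha*grad = 0.1148
  prox(v) = soft_thresh(0.1148, 0.1171) = 0.0
Iteration 2: beta = 0.3333, y = 0.0 + 0.3333*(0.0 + 1.1362) = 0.3787
  grad(y) = -3.7276, v = y - alpha*grad = 0.7425
  prox(v) = soft_thresh(0.7425, 0.1171) = 0.6254
Iteration 3: beta = 0.5, y = 0.6254 + 0.5*(0.6254 - 0.0) = 0.9381
  grad(y) = -0.3712, v = y - alpha*grad = 0.9744
  prox(v) = soft_thresh(0.9744, 0.1171) = 0.8572
f(x_3) = 3*0.8572^2 - 6*0.8572 + 1.2*|0.8572| = -1.9102


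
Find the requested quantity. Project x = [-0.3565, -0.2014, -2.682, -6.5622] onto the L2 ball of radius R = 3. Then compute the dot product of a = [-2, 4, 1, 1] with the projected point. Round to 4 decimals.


Step 1: Compute ||x|| (intermediates to 6 decimals).
||x|| = sqrt((-0.3565)^2 + (-0.2014)^2 + (-2.682)^2 + (-6.5622)^2) = 7.100933
Step 2: Project.
Since ||x|| > R, scale = R/||x|| = 3/7.100933 = 0.42248, proj(x) = scale * x
proj(x) = [-0.150614, -0.085087, -1.133091, -2.772398]
Step 3: Dot product.
a^T * proj(x) = -2*(-0.150614) + 4*(-0.085087) + 1*(-1.133091) + 1*(-2.772398) = -3.9446


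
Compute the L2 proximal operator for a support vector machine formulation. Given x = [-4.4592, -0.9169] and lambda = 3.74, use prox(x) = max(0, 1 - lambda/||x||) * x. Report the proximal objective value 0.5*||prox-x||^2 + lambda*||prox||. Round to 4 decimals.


Step 1: Compute ||x||.
||x|| = 4.5525
Step 2: Compute scaling factor.
scale = max(0, 1 - 3.74/4.5525) = 0.1785
Step 3: prox(x) = [-0.7958, -0.1636]
||prox(x)|| = 0.8125
Step 4: Proximal objective.
0.5*||prox-x||^2 = 6.9938
lambda*||prox|| = 3.0388
Total = 10.0325


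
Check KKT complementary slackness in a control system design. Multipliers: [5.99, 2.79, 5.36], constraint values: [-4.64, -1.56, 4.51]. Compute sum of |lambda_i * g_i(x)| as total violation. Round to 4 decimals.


KKT complementary slackness check:
lambda_1 * g_1 = 5.99 * -4.64 = -27.7936
lambda_2 * g_2 = 2.79 * -1.56 = -4.3524
lambda_3 * g_3 = 5.36 * 4.51 = 24.1736
Total violation = 27.7936 + 4.3524 + 24.1736 = 56.3196


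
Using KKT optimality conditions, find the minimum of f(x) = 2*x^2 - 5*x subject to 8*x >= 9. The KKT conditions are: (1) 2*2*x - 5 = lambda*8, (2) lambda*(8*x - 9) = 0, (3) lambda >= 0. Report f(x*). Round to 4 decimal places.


Step 1: Try lambda = 0 (constraint inactive).
Stationarity: 2*2*x - 5 = 0
x* = 5/(2*2) = 1.25
Check constraint: 8*1.25 = 10.0 >= 9 -- satisfied.
Step 2: Compute optimal value.
f(x*) = 2*1.25^2 - 5*1.25 = -3.125


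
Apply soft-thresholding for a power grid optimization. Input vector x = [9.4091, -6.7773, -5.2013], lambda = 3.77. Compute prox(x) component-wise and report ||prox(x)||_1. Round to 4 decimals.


Soft-thresholding with lambda = 3.77:
prox(9.4091) = sign(9.4091)*max(|9.4091| - 3.77, 0) = 5.6391
prox(-6.7773) = sign(-6.7773)*max(|-6.7773| - 3.77, 0) = -3.0073
prox(-5.2013) = sign(-5.2013)*max(|-5.2013| - 3.77, 0) = -1.4313
prox(x) = [5.6391, -3.0073, -1.4313]
||prox(x)||_1 = 5.6391 + 3.0073 + 1.4313 = 10.0777


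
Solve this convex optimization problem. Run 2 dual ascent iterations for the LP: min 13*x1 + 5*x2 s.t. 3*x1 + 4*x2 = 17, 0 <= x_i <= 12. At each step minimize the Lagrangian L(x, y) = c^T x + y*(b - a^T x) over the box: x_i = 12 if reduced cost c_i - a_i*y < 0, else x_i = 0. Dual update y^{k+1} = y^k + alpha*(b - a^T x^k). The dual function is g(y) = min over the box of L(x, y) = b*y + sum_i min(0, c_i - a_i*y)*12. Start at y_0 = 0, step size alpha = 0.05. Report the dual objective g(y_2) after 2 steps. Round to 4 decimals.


Dual ascent for LP: min 13*x1 + 5*x2, 3*x1 + 4*x2 = 17, 0 <= x_i <= 12
Step 1: y^k = 0.0, reduced costs: (13.0, 5.0)
  x^k = (0.0, 0.0), subgradient = b - a^T x = 17.0
  y^{k+1} = 0.0 + 0.05*17.0 = 0.85
Step 2: y^k = 0.85, reduced costs: (10.45, 1.6)
  x^k = (0.0, 0.0), subgradient = b - a^T x = 17.0
  y^{k+1} = 0.85 + 0.05*17.0 = 1.7
Dual objective at y_2 = 1.7: reduced costs (7.9, -1.8), box minimizer x = (0.0, 12.0)
g(y_2) = b*y + (c1 - a1*y)*x1 + (c2 - a2*y)*x2 = 17*1.7 + 7.9*0.0 + (-1.8)*12.0 = 28.9 + 0.0 - 21.6 = 7.3


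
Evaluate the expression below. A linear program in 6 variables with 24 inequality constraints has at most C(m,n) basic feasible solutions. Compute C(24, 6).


Each vertex corresponds to some choice of n active constraints out of m, so the number of vertices is at most C(m, n) = m! / (n!(m-n)!).
m = 24, n = 6
Numerator: 24 * 23 * 22 * 21 * 20 * 19
Denominator: 6! = 720
C(24, 6) = 134596


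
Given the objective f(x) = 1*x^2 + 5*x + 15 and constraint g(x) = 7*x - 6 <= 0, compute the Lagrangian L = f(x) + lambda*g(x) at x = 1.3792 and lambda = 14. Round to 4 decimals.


Step 1: Evaluate f(x).
f(1.3792) = 1*1.3792^2 + 5*1.3792 + 15 = 23.7982
Step 2: Evaluate g(x).
g(1.3792) = 7*1.3792 - 6 = 3.6544
Step 3: Compute Lagrangian.
L = 23.7982 + 14*3.6544 = 74.9598


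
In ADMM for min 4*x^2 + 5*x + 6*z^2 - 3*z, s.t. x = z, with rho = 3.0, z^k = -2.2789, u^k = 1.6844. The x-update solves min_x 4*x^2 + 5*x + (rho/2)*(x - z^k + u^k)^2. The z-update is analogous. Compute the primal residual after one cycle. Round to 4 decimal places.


ADMM iteration with rho = 3.0, z^k = -2.2789, u^k = 1.6844
Step 1: x-update.
Minimize 4*x^2 + 5*x + (3.0/2)*(x + 2.2789 + 1.6844)^2
FOC: (2*4 + 3.0)*x = -5 + 3.0*(-2.2789 - 1.6844)
x^{k+1} = -1.5354
Step 2: z-update.
Minimize 6*z^2 - 3*z + (3.0/2)*(-1.5354 - z + 1.6844)^2
FOC: (2*6 + 3.0)*z = 3 + 3.0*(-1.5354 + 1.6844)
z^{k+1} = 0.2298
Step 3: u-update.
u^{k+1} = 1.6844 - 1.5354 - 0.2298 = -0.0808
Step 4: Primal residual = |-1.5354 - 0.2298| = 1.7652


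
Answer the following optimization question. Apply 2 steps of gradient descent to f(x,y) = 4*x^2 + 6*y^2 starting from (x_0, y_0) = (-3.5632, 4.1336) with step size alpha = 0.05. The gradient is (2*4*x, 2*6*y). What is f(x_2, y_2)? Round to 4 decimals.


Gradient descent on f(x,y) = 4*x^2 + 6*y^2.
Starting point: (-3.5632, 4.1336), alpha = 0.05
Step 1: grad_x = 2*4*-3.5632 = -28.5056, grad_y = 2*6*4.1336 = 49.6032
  x_1 = -3.5632 - 0.05*-28.5056 = -2.1379
  y_1 = 4.1336 - 0.05*49.6032 = 1.6534
Step 2: grad_x = 2*4*-2.1379 = -17.1034, grad_y = 2*6*1.6534 = 19.8413
  x_2 = -2.1379 - 0.05*-17.1034 = -1.2828
  y_2 = 1.6534 - 0.05*19.8413 = 0.6614
f(-1.2828, 0.6614) = 4*(-1.2828)^2 + 6*0.6614^2 = 9.2063


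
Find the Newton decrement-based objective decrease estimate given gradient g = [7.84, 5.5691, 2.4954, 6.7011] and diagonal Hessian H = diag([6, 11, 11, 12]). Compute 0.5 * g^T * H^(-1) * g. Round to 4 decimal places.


Step 1: H is diagonal, so H^(-1) * g = [1.3067, 0.5063, 0.2269, 0.5584].
Step 2: g^T H^(-1) g = sum_i g_i^2 / H_ii
  = (7.84)^2/6 + (5.5691)^2/11 + (2.4954)^2/11 + (6.7011)^2/12
  = 10.2443 + 2.8195 + 0.5661 + 3.7421 = 17.372
Step 3: Objective decrease = 0.5 * g^T H^(-1) g = 8.686


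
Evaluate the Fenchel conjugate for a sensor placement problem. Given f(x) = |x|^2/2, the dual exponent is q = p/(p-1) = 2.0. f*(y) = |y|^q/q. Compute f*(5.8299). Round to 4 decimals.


The conjugate exponent q satisfies 1/p + 1/q = 1.
p = 2, so q = 2/(2 - 1) = 2.0
|y|^q = 5.8299^2.0 = 33.9877
f*(5.8299) = 33.9877 / 2.0 = 16.9939


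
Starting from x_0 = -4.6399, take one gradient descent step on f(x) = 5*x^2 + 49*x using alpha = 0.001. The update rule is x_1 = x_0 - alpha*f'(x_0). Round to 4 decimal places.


We compute the gradient at x_0 and apply the update.
f'(x) = 10*x + 49
f'(-4.6399) = 10*-4.6399 + 49 = 2.601
x_1 = -4.6399 - 0.001*2.601 = -4.6425


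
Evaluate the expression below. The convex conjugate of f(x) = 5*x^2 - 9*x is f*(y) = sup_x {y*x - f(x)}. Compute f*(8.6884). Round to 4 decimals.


f*(y) = sup_x {y*x - a*x^2 - b*x} = sup_x {(y-b)*x - a*x^2}
FOC: (y - b) - 2a*x = 0 => x* = (y - b)/(2a)
x* = (8.6884 + 9)/(2*5) = 1.7688
f*(8.6884) = (y-b)^2/(4a) = (8.6884 + 9)^2/(4*5)
= 312.8795/20 = 15.644


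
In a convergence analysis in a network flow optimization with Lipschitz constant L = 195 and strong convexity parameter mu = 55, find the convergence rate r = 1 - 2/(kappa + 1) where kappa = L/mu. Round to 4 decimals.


Step 1: Compute the condition number.
kappa = L/mu = 195/55 = 3.5455
Step 2: Compute the convergence rate.
r = 1 - 2/(kappa + 1) = 1 - 2*mu/(L + mu) = (L - mu)/(L + mu) = 140/250 = 0.56


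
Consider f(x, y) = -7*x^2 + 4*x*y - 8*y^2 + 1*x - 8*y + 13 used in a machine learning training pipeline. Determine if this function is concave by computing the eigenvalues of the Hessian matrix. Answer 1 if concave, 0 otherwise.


The Hessian of f(x,y) = -7*x^2 + 4*x*y - 8*y^2 + 1*x - 8*y + 13 is:
H = [[-14, 4], [4, -16]]
Trace = -14 - 16 = -30
Determinant = -14*-16 - (4)^2 = 208
Discriminant = (-30)^2 - 4*208 = 68.0
Eigenvalues: lambda_1 = -19.1231, lambda_2 = -10.8769
The function is concave.

1


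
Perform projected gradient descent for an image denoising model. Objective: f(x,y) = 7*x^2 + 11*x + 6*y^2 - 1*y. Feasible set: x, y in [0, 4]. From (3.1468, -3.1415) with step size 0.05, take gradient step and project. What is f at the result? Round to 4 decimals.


Step 1: Compute gradient at (3.1468, -3.1415).
grad_x = 2*7*3.1468 + 11 = 55.0552
grad_y = 2*6*-3.1415 - 1 = -38.698
Step 2: Gradient step.
x_raw = 3.1468 - 0.05*55.0552 = 0.394
y_raw = -3.1415 - 0.05*-38.698 = -1.2066
Step 3: Project onto [0, 4].
x_proj = clip(0.394) = 0.394
y_proj = clip(-1.2066) = 0.0
Step 4: Evaluate f.
f(0.394, 0.0) = 5.4213


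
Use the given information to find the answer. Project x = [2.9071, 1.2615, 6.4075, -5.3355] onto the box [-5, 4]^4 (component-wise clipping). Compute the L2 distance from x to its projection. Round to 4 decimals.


Project each component onto [-5, 4].
clip(2.9071) = 2.9071, clip(1.2615) = 1.2615, clip(6.4075) = 4.0, clip(-5.3355) = -5.0
Projection = [2.9071, 1.2615, 4.0, -5.0]
Squared diffs: [0.0, 0.0, 5.7961, 0.1126]
Distance = sqrt(5.9087) = 2.4308


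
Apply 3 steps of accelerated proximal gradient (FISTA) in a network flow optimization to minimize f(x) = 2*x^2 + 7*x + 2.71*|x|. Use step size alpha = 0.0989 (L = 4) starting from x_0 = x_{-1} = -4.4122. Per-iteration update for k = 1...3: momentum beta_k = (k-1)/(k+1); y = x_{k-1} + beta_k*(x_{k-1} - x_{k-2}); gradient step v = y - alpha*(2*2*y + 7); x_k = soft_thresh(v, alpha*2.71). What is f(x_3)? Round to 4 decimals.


FISTA on f(x) = 2*x^2 + 7*x + 2.71*|x|
L = 4, alpha = 0.0989
Iteration 1: beta = 0.0, y = -4.4122 + 0.0*(-4.4122 + 4.4122) = -4.4122
  grad(y) = -10.6488, v = y - alpha*grad = -3.359
  prox(v) = soft_thresh(-3.359, 0.268) = -3.091
Iteration 2: beta = 0.3333, y = -3.091 + 0.3333*(-3.091 + 4.4122) = -2.6506
  grad(y) = -3.6025, v = y - alpha*grad = -2.2943
  prox(v) = soft_thresh(-2.2943, 0.268) = -2.0263
Iteration 3: beta = 0.5, y = -2.0263 + 0.5*(-2.0263 + 3.091) = -1.494
  grad(y) = 1.0241, v = y - alpha*grad = -1.5953
  prox(v) = soft_thresh(-1.5953, 0.268) = -1.3272
f(x_3) = 2*(-1.3272)^2 + 7*(-1.3272) + 2.71*|-1.3272| = -2.1707


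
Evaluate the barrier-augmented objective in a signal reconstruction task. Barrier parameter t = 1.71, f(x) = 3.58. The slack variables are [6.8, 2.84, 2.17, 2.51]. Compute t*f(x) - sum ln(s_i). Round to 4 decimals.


Step 1: Compute log-barrier.
ln values: [1.9169, 1.0438, 0.7747, 0.9203]
phi = -(1.9169 + 1.0438 + 0.7747 + 0.9203) = -4.6557
Step 2: Compute augmented objective.
t*f(x) = 1.71*3.58 = 6.1218
Total = 6.1218 - 4.6557 = 1.4661


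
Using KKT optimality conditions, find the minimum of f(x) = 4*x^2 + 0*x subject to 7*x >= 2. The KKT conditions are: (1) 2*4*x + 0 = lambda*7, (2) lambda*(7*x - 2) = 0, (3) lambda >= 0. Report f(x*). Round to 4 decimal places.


Step 1: Try lambda = 0 (constraint inactive).
x_unc = 0/(2*4) = 0.0
Check: 7*0.0 = 0.0 < 2 -- violated!
Step 2: Constraint must be active: 7*x = 2
x* = 2/7 = 0.2857 (rounded; the exact value 2/7 is used below)
lambda = (2*4*(2/7) + 0)/7 = 0.3265
Step 3: Compute optimal value.
f(x*) = 4*(2/7)^2 + 0*(2/7) = 0.3265


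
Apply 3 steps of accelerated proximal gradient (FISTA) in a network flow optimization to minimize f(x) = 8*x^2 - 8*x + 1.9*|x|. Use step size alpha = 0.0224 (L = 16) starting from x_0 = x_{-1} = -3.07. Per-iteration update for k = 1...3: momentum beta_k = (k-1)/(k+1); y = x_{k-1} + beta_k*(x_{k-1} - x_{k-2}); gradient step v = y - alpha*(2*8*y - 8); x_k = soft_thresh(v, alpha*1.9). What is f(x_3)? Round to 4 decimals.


FISTA on f(x) = 8*x^2 - 8*x + 1.9*|x|
L = 16, alpha = 0.0224
Iteration 1: beta = 0.0, y = -3.07 + 0.0*(-3.07 + 3.07) = -3.07
  grad(y) = -57.12, v = y - alpha*grad = -1.7905
  prox(v) = soft_thresh(-1.7905, 0.0426) = -1.748
Iteration 2: beta = 0.3333, y = -1.748 + 0.3333*(-1.748 + 3.07) = -1.3073
  grad(y) = -28.9163, v = y - alpha*grad = -0.6595
  prox(v) = soft_thresh(-0.6595, 0.0426) = -0.617
Iteration 3: beta = 0.5, y = -0.617 + 0.5*(-0.617 + 1.748) = -0.0515
  grad(y) = -8.824, v = y - alpha*grad = 0.1462
  prox(v) = soft_thresh(0.1462, 0.0426) = 0.1036
f(x_3) = 8*0.1036^2 - 8*0.1036 + 1.9*|0.1036| = -0.5461


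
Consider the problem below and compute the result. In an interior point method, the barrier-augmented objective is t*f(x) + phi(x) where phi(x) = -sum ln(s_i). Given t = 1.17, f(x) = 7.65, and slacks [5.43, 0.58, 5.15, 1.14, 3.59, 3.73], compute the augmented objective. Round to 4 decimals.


Step 1: Compute log-barrier.
ln values: [1.6919, -0.5447, 1.639, 0.131, 1.2782, 1.3164]
phi = -(1.6919 - 0.5447 + 1.639 + 0.131 + 1.2782 + 1.3164) = -5.5118
Step 2: Compute augmented objective.
t*f(x) = 1.17*7.65 = 8.9505
Total = 8.9505 - 5.5118 = 3.4387


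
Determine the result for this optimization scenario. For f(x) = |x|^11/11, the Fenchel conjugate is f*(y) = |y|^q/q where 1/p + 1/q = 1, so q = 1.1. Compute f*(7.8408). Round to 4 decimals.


The conjugate exponent q satisfies 1/p + 1/q = 1.
p = 11, so q = 11/(11 - 1) = 1.1
|y|^q = 7.8408^1.1 = 9.6338
f*(7.8408) = 9.6338 / 1.1 = 8.758


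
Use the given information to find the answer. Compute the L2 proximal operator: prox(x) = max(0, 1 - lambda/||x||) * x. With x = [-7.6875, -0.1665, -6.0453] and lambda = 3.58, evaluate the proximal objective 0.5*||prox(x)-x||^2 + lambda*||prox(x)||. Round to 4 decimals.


Step 1: Compute ||x||.
||x|| = 9.7812
Step 2: Compute scaling factor.
scale = max(0, 1 - 3.58/9.7812) = 0.634
Step 3: prox(x) = [-4.8738, -0.1056, -3.8327]
||prox(x)|| = 6.2012
Step 4: Proximal objective.
0.5*||prox-x||^2 = 6.4082
lambda*||prox|| = 22.2003
Total = 28.6083


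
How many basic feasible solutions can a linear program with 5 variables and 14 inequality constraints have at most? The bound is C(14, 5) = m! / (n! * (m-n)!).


Each vertex corresponds to some choice of n active constraints out of m, so the number of vertices is at most C(m, n) = m! / (n!(m-n)!).
m = 14, n = 5
Numerator: 14 * 13 * 12 * 11 * 10
Denominator: 5! = 120
C(14, 5) = 2002


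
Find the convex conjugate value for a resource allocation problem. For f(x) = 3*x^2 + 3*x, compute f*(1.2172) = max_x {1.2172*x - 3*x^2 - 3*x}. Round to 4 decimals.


f*(y) = sup_x {y*x - a*x^2 - b*x} = sup_x {(y-b)*x - a*x^2}
FOC: (y - b) - 2a*x = 0 => x* = (y - b)/(2a)
x* = (1.2172 - 3)/(2*3) = -0.2971
f*(1.2172) = (y-b)^2/(4a) = (1.2172 - 3)^2/(4*3)
= 3.1784/12 = 0.2649


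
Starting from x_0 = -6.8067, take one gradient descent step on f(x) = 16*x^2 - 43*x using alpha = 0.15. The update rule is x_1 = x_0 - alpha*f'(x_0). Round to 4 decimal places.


We compute the gradient at x_0 and apply the update.
f'(x) = 32*x - 43
f'(-6.8067) = 32*-6.8067 - 43 = -260.8144
x_1 = -6.8067 - 0.15*-260.8144 = 32.3155


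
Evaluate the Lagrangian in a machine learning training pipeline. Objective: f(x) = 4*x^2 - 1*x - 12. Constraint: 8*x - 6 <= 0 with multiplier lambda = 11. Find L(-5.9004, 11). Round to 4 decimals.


Step 1: Evaluate f(x).
f(-5.9004) = 4*(-5.9004)^2 - 1*(-5.9004) - 12 = 133.1593
Step 2: Evaluate g(x).
g(-5.9004) = 8*-5.9004 - 6 = -53.2032
Step 3: Compute Lagrangian.
L = 133.1593 + 11*-53.2032 = -452.0759


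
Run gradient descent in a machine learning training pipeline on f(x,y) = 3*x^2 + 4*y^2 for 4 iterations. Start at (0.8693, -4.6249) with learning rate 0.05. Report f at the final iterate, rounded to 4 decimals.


Gradient descent on f(x,y) = 3*x^2 + 4*y^2.
Starting point: (0.8693, -4.6249), alpha = 0.05
Step 1: grad_x = 2*3*0.8693 = 5.2158, grad_y = 2*4*-4.6249 = -36.9992
  x_1 = 0.8693 - 0.05*5.2158 = 0.6085
  y_1 = -4.6249 - 0.05*-36.9992 = -2.7749
Step 2: grad_x = 2*3*0.6085 = 3.6511, grad_y = 2*4*-2.7749 = -22.1995
  x_2 = 0.6085 - 0.05*3.6511 = 0.426
  y_2 = -2.7749 - 0.05*-22.1995 = -1.665
Step 3: grad_x = 2*3*0.426 = 2.5557, grad_y = 2*4*-1.665 = -13.3197
  x_3 = 0.426 - 0.05*2.5557 = 0.2982
  y_3 = -1.665 - 0.05*-13.3197 = -0.999
Step 4: grad_x = 2*3*0.2982 = 1.789, grad_y = 2*4*-0.999 = -7.9918
  x_4 = 0.2982 - 0.05*1.789 = 0.2087
  y_4 = -0.999 - 0.05*-7.9918 = -0.5994
f(0.2087, -0.5994) = 3*0.2087^2 + 4*(-0.5994)^2 = 1.5678


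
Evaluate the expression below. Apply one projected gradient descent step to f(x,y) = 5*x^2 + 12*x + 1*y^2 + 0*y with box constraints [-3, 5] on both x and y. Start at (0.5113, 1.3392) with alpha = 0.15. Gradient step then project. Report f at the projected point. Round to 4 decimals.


Step 1: Compute gradient at (0.5113, 1.3392).
grad_x = 2*5*0.5113 + 12 = 17.113
grad_y = 2*1*1.3392 + 0 = 2.6784
Step 2: Gradient step.
x_raw = 0.5113 - 0.15*17.113 = -2.0557
y_raw = 1.3392 - 0.15*2.6784 = 0.9374
Step 3: Project onto [-3, 5].
x_proj = clip(-2.0557) = -2.0557
y_proj = clip(0.9374) = 0.9374
Step 4: Evaluate f.
f(-2.0557, 0.9374) = -2.6605


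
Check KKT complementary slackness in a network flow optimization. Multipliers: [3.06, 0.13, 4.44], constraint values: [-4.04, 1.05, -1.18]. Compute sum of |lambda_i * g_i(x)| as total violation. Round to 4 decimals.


KKT complementary slackness check:
lambda_1 * g_1 = 3.06 * -4.04 = -12.3624
lambda_2 * g_2 = 0.13 * 1.05 = 0.1365
lambda_3 * g_3 = 4.44 * -1.18 = -5.2392
Total violation = 12.3624 + 0.1365 + 5.2392 = 17.7381


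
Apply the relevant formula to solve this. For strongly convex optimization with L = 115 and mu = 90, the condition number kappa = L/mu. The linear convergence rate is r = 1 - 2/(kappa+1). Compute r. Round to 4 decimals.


Step 1: Compute the condition number.
kappa = L/mu = 115/90 = 1.2778
Step 2: Compute the convergence rate.
r = 1 - 2/(kappa + 1) = 1 - 2*mu/(L + mu) = (L - mu)/(L + mu) = 25/205 = 0.122


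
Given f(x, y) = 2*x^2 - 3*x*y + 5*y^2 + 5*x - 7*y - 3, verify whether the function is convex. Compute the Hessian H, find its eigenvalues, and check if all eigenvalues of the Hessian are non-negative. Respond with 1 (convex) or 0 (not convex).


The Hessian of f(x,y) = 2*x^2 - 3*x*y + 5*y^2 + 5*x - 7*y - 3 is:
H = [[4, -3], [-3, 10]]
Trace = 4 + 10 = 14
Determinant = 4*10 - (-3)^2 = 31
Discriminant = (14)^2 - 4*31 = 72.0
Eigenvalues: lambda_1 = 2.7574, lambda_2 = 11.2426
The function is convex.

1


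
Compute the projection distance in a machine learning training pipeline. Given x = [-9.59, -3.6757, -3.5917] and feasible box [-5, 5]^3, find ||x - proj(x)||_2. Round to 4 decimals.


Project each component onto [-5, 5].
clip(-9.59) = -5.0, clip(-3.6757) = -3.6757, clip(-3.5917) = -3.5917
Projection = [-5.0, -3.6757, -3.5917]
Squared diffs: [21.0681, 0.0, 0.0]
Distance = sqrt(21.0681) = 4.59


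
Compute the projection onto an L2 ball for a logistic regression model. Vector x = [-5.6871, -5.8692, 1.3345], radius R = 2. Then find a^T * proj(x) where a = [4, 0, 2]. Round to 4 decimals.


Step 1: Compute ||x|| (intermediates to 6 decimals).
||x|| = sqrt((-5.6871)^2 + (-5.8692)^2 + 1.3345^2) = 8.280791
Step 2: Project.
Since ||x|| > R, scale = R/||x|| = 2/8.280791 = 0.241523, proj(x) = scale * x
proj(x) = [-1.373565, -1.417547, 0.322312]
Step 3: Dot product.
a^T * proj(x) = 4*(-1.373565) + 0*(-1.417547) + 2*0.322312 = -4.8496


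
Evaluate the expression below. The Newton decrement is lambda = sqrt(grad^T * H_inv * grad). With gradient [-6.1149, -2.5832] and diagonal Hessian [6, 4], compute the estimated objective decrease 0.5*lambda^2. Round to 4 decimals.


Step 1: H is diagonal, so H^(-1) * g = [-1.0192, -0.6458].
Step 2: g^T H^(-1) g = sum_i g_i^2 / H_ii
  = (-6.1149)^2/6 + (-2.5832)^2/4
  = 6.232 + 1.6682 = 7.9002
Step 3: Objective decrease = 0.5 * g^T H^(-1) g = 3.9501


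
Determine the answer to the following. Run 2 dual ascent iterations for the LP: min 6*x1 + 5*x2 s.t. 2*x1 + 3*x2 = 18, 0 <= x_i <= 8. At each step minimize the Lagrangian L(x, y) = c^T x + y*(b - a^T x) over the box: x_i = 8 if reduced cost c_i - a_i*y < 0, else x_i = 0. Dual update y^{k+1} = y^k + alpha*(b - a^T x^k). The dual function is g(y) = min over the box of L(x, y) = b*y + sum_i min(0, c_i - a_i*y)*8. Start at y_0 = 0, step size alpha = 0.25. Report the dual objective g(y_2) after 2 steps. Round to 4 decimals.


Dual ascent for LP: min 6*x1 + 5*x2, 2*x1 + 3*x2 = 18, 0 <= x_i <= 8
Step 1: y^k = 0.0, reduced costs: (6.0, 5.0)
  x^k = (0.0, 0.0), subgradient = b - a^T x = 18.0
  y^{k+1} = 0.0 + 0.25*18.0 = 4.5
Step 2: y^k = 4.5, reduced costs: (-3.0, -8.5)
  x^k = (8.0, 8.0), subgradient = b - a^T x = -22.0
  y^{k+1} = 4.5 + 0.25*-22.0 = -1.0
Dual objective at y_2 = -1.0: reduced costs (8.0, 8.0), box minimizer x = (0.0, 0.0)
g(y_2) = b*y + (c1 - a1*y)*x1 + (c2 - a2*y)*x2 = 18*(-1.0) + 8.0*0.0 + 8.0*0.0 = -18.0 + 0.0 + 0.0 = -18.0


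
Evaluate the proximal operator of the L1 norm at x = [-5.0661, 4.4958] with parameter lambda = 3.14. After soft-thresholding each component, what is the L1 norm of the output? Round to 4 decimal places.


Soft-thresholding with lambda = 3.14:
prox(-5.0661) = sign(-5.0661)*max(|-5.0661| - 3.14, 0) = -1.9261
prox(4.4958) = sign(4.4958)*max(|4.4958| - 3.14, 0) = 1.3558
prox(x) = [-1.9261, 1.3558]
||prox(x)||_1 = 1.9261 + 1.3558 = 3.2819


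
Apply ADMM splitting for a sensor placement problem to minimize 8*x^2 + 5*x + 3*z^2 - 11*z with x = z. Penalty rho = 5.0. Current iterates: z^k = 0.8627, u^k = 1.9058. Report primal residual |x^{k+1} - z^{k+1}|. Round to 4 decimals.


ADMM iteration with rho = 5.0, z^k = 0.8627, u^k = 1.9058
Step 1: x-update.
Minimize 8*x^2 + 5*x + (5.0/2)*(x - 0.8627 + 1.9058)^2
FOC: (2*8 + 5.0)*x = -5 + 5.0*(0.8627 - 1.9058)
x^{k+1} = -0.4865
Step 2: z-update.
Minimize 3*z^2 - 11*z + (5.0/2)*(-0.4865 - z + 1.9058)^2
FOC: (2*3 + 5.0)*z = 11 + 5.0*(-0.4865 + 1.9058)
z^{k+1} = 1.6452
Step 3: u-update.
u^{k+1} = 1.9058 - 0.4865 - 1.6452 = -0.2258
Step 4: Primal residual = |-0.4865 - 1.6452| = 2.1316


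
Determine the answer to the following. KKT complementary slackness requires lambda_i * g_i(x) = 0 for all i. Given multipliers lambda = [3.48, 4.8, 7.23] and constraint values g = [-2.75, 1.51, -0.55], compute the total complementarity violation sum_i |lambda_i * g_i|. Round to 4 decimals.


KKT complementary slackness check:
lambda_1 * g_1 = 3.48 * -2.75 = -9.57
lambda_2 * g_2 = 4.8 * 1.51 = 7.248
lambda_3 * g_3 = 7.23 * -0.55 = -3.9765
Total violation = 9.57 + 7.248 + 3.9765 = 20.7945


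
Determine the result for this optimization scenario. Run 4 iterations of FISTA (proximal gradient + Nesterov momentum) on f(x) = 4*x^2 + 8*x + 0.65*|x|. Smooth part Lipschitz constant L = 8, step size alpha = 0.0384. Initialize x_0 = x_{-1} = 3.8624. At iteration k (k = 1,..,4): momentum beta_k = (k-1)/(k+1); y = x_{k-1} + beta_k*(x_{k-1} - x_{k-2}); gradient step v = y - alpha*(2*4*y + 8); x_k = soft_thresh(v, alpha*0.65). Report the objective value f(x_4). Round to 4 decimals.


FISTA on f(x) = 4*x^2 + 8*x + 0.65*|x|
L = 8, alpha = 0.0384
Iteration 1: beta = 0.0, y = 3.8624 + 0.0*(3.8624 - 3.8624) = 3.8624
  grad(y) = 38.8992, v = y - alpha*grad = 2.3687
  prox(v) = soft_thresh(2.3687, 0.025) = 2.3437
Iteration 2: beta = 0.3333, y = 2.3437 + 0.3333*(2.3437 - 3.8624) = 1.8375
  grad(y) = 22.6998, v = y - alpha*grad = 0.9658
  prox(v) = soft_thresh(0.9658, 0.025) = 0.9408
Iteration 3: beta = 0.5, y = 0.9408 + 0.5*(0.9408 - 2.3437) = 0.2394
  grad(y) = 9.9153, v = y - alpha*grad = -0.1413
  prox(v) = soft_thresh(-0.1413, 0.025) = -0.1164
Iteration 4: beta = 0.6, y = -0.1164 + 0.6*(-0.1164 - 0.9408) = -0.7507
  grad(y) = 1.9944, v = y - alpha*grad = -0.8273
  prox(v) = soft_thresh(-0.8273, 0.025) = -0.8023
f(x_4) = 4*(-0.8023)^2 + 8*(-0.8023) + 0.65*|-0.8023| = -3.3222


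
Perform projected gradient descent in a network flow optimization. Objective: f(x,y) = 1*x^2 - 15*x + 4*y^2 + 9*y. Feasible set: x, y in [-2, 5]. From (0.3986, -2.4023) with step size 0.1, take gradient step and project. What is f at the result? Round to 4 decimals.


Step 1: Compute gradient at (0.3986, -2.4023).
grad_x = 2*1*0.3986 - 15 = -14.2028
grad_y = 2*4*-2.4023 + 9 = -10.2184
Step 2: Gradient step.
x_raw = 0.3986 - 0.1*-14.2028 = 1.8189
y_raw = -2.4023 - 0.1*-10.2184 = -1.3805
Step 3: Project onto [-2, 5].
x_proj = clip(1.8189) = 1.8189
y_proj = clip(-1.3805) = -1.3805
Step 4: Evaluate f.
f(1.8189, -1.3805) = -28.7763


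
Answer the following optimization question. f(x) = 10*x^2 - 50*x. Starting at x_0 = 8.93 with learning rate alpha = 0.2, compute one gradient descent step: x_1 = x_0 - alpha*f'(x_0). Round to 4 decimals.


We compute the gradient at x_0 and apply the update.
f'(x) = 20*x - 50
f'(8.93) = 20*8.93 - 50 = 128.6
x_1 = 8.93 - 0.2*128.6 = -16.79


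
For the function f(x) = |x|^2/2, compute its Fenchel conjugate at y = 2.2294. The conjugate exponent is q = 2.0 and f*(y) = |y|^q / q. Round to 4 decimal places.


The conjugate exponent q satisfies 1/p + 1/q = 1.
p = 2, so q = 2/(2 - 1) = 2.0
|y|^q = 2.2294^2.0 = 4.9702
f*(2.2294) = 4.9702 / 2.0 = 2.4851


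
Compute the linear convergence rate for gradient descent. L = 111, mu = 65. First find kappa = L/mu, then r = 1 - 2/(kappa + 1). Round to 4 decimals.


Step 1: Compute the condition number.
kappa = L/mu = 111/65 = 1.7077
Step 2: Compute the convergence rate.
r = 1 - 2/(kappa + 1) = 1 - 2*mu/(L + mu) = (L - mu)/(L + mu) = 46/176 = 0.2614


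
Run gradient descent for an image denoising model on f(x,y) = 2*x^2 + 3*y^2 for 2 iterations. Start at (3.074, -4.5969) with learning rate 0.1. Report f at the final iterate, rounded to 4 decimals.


Gradient descent on f(x,y) = 2*x^2 + 3*y^2.
Starting point: (3.074, -4.5969), alpha = 0.1
Step 1: grad_x = 2*2*3.074 = 12.296, grad_y = 2*3*-4.5969 = -27.5814
  x_1 = 3.074 - 0.1*12.296 = 1.8444
  y_1 = -4.5969 - 0.1*-27.5814 = -1.8388
Step 2: grad_x = 2*2*1.8444 = 7.3776, grad_y = 2*3*-1.8388 = -11.0326
  x_2 = 1.8444 - 0.1*7.3776 = 1.1066
  y_2 = -1.8388 - 0.1*-11.0326 = -0.7355
f(1.1066, -0.7355) = 2*1.1066^2 + 3*(-0.7355)^2 = 4.0722


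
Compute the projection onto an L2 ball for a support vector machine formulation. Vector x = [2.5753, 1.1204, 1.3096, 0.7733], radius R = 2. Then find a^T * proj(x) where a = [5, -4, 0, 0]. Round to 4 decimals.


Step 1: Compute ||x|| (intermediates to 6 decimals).
||x|| = sqrt(2.5753^2 + 1.1204^2 + 1.3096^2 + 0.7733^2) = 3.193824
Step 2: Project.
Since ||x|| > R, scale = R/||x|| = 2/3.193824 = 0.626209, proj(x) = scale * x
proj(x) = [1.612676, 0.701605, 0.820083, 0.484247]
Step 3: Dot product.
a^T * proj(x) = 5*1.612676 - 4*0.701605 + 0*0.820083 + 0*0.484247 = 5.257


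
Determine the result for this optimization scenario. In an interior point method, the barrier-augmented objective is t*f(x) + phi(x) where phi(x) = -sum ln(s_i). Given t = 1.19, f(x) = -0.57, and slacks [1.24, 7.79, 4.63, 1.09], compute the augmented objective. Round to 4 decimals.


Step 1: Compute log-barrier.
ln values: [0.2151, 2.0528, 1.5326, 0.0862]
phi = -(0.2151 + 2.0528 + 1.5326 + 0.0862) = -3.8867
Step 2: Compute augmented objective.
t*f(x) = 1.19*-0.57 = -0.6783
Total = -0.6783 - 3.8867 = -4.565


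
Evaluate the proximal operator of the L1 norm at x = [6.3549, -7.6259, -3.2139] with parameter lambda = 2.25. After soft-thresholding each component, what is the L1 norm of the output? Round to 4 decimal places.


Soft-thresholding with lambda = 2.25:
prox(6.3549) = sign(6.3549)*max(|6.3549| - 2.25, 0) = 4.1049
prox(-7.6259) = sign(-7.6259)*max(|-7.6259| - 2.25, 0) = -5.3759
prox(-3.2139) = sign(-3.2139)*max(|-3.2139| - 2.25, 0) = -0.9639
prox(x) = [4.1049, -5.3759, -0.9639]
||prox(x)||_1 = 4.1049 + 5.3759 + 0.9639 = 10.4447


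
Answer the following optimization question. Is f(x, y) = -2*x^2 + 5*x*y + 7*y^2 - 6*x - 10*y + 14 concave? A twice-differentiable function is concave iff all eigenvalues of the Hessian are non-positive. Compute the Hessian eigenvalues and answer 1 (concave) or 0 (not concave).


The Hessian of f(x,y) = -2*x^2 + 5*x*y + 7*y^2 - 6*x - 10*y + 14 is:
H = [[-4, 5], [5, 14]]
Trace = -4 + 14 = 10
Determinant = -4*14 - (5)^2 = -81
Discriminant = (10)^2 - 4*-81 = 424.0
Eigenvalues: lambda_1 = -5.2956, lambda_2 = 15.2956
The function is not concave.

0


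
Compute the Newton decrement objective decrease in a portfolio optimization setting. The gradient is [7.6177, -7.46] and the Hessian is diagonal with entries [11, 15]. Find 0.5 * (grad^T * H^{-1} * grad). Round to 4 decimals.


Step 1: H is diagonal, so H^(-1) * g = [0.6925, -0.4973].
Step 2: g^T H^(-1) g = sum_i g_i^2 / H_ii
  = (7.6177)^2/11 + (-7.46)^2/15
  = 5.2754 + 3.7101 = 8.9855
Step 3: Objective decrease = 0.5 * g^T H^(-1) g = 4.4928


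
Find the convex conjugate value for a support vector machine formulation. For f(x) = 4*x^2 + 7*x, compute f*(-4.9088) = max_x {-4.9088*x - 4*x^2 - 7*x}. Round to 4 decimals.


f*(y) = sup_x {y*x - a*x^2 - b*x} = sup_x {(y-b)*x - a*x^2}
FOC: (y - b) - 2a*x = 0 => x* = (y - b)/(2a)
x* = (-4.9088 - 7)/(2*4) = -1.4886
f*(-4.9088) = (y-b)^2/(4a) = (-4.9088 - 7)^2/(4*4)
= 141.8195/16 = 8.8637
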